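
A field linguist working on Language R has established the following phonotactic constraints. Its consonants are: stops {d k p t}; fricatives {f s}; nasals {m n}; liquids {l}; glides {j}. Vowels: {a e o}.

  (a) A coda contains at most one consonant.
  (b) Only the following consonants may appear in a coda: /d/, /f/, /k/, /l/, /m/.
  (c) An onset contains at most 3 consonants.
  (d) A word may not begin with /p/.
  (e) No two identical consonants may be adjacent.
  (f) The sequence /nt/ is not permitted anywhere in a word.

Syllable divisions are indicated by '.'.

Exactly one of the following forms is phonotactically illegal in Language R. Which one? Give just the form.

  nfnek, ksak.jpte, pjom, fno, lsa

nfnek — σ1 onset /nfn/ (3C), coda /k/ ok → phonotactically legal
ksak.jpte — σ1 onset /ks/ (2C), coda /k/ ok; σ2 onset /jpt/ (3C), coda /∅/ ok → phonotactically legal
pjom — violates constraint (d): word begins with /p/ → phonotactically illegal
fno — σ1 onset /fn/ (2C), coda /∅/ ok → phonotactically legal
lsa — σ1 onset /ls/ (2C), coda /∅/ ok → phonotactically legal

pjom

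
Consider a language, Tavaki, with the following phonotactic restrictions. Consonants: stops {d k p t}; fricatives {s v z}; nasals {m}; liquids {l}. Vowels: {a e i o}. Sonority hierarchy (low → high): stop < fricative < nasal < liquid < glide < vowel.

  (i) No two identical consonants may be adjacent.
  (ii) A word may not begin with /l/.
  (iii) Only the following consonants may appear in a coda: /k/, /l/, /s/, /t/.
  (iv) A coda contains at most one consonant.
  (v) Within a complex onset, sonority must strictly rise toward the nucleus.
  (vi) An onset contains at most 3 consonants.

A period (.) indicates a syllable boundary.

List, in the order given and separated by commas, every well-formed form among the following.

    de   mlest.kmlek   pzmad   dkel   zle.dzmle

de — σ1 onset /d/, coda /∅/ ok → well-formed
mlest.kmlek — violates constraint (iv): syllable 1 coda /st/ has 2 consonants (> 1) → ill-formed
pzmad — violates constraint (iii): syllable 1 coda contains /d/, which is not a licensed coda consonant → ill-formed
dkel — violates constraint (v): syllable 1 onset /dk/: /d/ (stop, 1) → /k/ (stop, 1) does not rise → ill-formed
zle.dzmle — violates constraint (vi): syllable 2 onset /dzml/ has 4 consonants (> 3) → ill-formed

de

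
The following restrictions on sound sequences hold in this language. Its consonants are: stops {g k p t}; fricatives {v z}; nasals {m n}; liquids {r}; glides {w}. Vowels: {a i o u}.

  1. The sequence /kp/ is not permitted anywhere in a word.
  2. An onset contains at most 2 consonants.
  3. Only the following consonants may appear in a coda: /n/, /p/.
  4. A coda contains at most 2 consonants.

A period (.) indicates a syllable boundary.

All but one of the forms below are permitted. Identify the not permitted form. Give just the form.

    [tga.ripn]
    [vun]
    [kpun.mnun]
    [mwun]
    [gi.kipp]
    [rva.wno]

[tga.ripn] — σ1 onset /tg/ (2C), coda /∅/ ok; σ2 onset /r/, coda /pn/ (2C) ok → permitted
[vun] — σ1 onset /v/, coda /n/ ok → permitted
[kpun.mnun] — violates constraint 1: contains banned sequence /kp/ → not permitted
[mwun] — σ1 onset /mw/ (2C), coda /n/ ok → permitted
[gi.kipp] — σ1 onset /g/, coda /∅/ ok; σ2 onset /k/, coda /pp/ (2C) ok → permitted
[rva.wno] — σ1 onset /rv/ (2C), coda /∅/ ok; σ2 onset /wn/ (2C), coda /∅/ ok → permitted

[kpun.mnun]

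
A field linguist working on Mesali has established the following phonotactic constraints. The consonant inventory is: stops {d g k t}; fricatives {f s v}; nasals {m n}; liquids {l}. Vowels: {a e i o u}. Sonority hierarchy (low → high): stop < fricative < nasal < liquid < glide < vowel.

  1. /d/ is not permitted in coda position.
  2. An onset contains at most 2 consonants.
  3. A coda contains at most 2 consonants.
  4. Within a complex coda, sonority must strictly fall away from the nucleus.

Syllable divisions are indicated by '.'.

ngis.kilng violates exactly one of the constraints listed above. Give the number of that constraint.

ngis.kilng: syllable 2 coda /lng/ has 3 consonants (> 2).
This is a violation of constraint 3: "A coda contains at most 2 consonants."
The remaining constraints (1, 2, 4) are satisfied.

3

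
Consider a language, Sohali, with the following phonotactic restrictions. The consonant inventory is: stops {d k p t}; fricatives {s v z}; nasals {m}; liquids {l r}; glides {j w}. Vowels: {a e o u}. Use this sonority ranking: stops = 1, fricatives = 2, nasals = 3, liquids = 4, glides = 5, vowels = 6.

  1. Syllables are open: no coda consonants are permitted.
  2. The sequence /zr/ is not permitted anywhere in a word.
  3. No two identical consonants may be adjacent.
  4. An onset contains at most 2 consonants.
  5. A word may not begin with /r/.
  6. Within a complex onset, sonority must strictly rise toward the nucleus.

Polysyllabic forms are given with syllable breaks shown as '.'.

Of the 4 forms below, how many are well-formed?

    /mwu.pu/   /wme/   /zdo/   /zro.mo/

1

/mwu.pu/ — σ1 onset /mw/ (3→5 rises), coda /∅/ ok; σ2 onset /p/, coda /∅/ ok → well-formed
/wme/ — violates constraint 6: syllable 1 onset /wm/: /w/ (glide, 5) → /m/ (nasal, 3) does not rise → ill-formed
/zdo/ — violates constraint 6: syllable 1 onset /zd/: /z/ (fricative, 2) → /d/ (stop, 1) does not rise → ill-formed
/zro.mo/ — violates constraint 2: contains banned sequence /zr/ → ill-formed
Well-formed: /mwu.pu/ → 1.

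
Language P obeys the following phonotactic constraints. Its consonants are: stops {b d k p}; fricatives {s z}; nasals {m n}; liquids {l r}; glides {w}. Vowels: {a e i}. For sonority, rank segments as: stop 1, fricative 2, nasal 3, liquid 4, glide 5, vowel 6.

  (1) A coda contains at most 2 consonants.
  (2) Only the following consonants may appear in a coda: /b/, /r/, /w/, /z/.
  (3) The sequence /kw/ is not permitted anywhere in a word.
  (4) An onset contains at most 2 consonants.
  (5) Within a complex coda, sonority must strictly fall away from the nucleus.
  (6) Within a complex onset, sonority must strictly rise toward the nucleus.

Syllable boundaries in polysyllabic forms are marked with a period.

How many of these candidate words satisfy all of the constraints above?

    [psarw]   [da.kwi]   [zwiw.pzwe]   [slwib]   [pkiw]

0

[psarw] — violates constraint 5: syllable 1 coda /rw/: /r/ (liquid, 4) → /w/ (glide, 5) does not fall → phonotactically illegal
[da.kwi] — violates constraint 3: contains banned sequence /kw/ → phonotactically illegal
[zwiw.pzwe] — violates constraint 4: syllable 2 onset /pzw/ has 3 consonants (> 2) → phonotactically illegal
[slwib] — violates constraint 4: syllable 1 onset /slw/ has 3 consonants (> 2) → phonotactically illegal
[pkiw] — violates constraint 6: syllable 1 onset /pk/: /p/ (stop, 1) → /k/ (stop, 1) does not rise → phonotactically illegal
No form is phonotactically legal → 0.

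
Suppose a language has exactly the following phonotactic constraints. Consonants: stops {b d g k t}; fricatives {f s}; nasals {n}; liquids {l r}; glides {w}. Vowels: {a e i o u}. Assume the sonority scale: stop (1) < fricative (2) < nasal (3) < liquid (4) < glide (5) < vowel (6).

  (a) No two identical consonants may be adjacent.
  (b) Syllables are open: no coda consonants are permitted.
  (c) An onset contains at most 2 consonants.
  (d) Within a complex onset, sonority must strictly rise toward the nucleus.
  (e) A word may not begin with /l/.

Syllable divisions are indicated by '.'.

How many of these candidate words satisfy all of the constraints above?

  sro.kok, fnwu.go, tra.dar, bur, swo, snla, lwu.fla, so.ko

2

sro.kok — violates constraint (b): syllable 2 coda /k/ has 1 consonant (> 0) → phonotactically illegal
fnwu.go — violates constraint (c): syllable 1 onset /fnw/ has 3 consonants (> 2) → phonotactically illegal
tra.dar — violates constraint (b): syllable 2 coda /r/ has 1 consonant (> 0) → phonotactically illegal
bur — violates constraint (b): syllable 1 coda /r/ has 1 consonant (> 0) → phonotactically illegal
swo — σ1 onset /sw/ (2→5 rises), coda /∅/ ok → phonotactically legal
snla — violates constraint (c): syllable 1 onset /snl/ has 3 consonants (> 2) → phonotactically illegal
lwu.fla — violates constraint (e): word begins with /l/ → phonotactically illegal
so.ko — σ1 onset /s/, coda /∅/ ok; σ2 onset /k/, coda /∅/ ok → phonotactically legal
Phonotactically legal: swo, so.ko → 2.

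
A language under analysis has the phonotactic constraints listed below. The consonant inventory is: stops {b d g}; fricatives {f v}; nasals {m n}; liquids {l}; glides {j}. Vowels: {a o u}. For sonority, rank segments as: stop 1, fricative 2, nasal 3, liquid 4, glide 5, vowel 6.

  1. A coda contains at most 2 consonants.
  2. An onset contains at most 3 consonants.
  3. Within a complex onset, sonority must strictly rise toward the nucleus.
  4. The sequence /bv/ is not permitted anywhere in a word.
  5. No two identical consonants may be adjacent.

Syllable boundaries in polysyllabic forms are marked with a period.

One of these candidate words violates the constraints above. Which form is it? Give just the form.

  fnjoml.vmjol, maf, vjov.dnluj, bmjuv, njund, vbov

vbov

fnjoml.vmjol — σ1 onset /fnj/ (2→3→5 rises), coda /ml/ (2C) ok; σ2 onset /vmj/ (2→3→5 rises), coda /l/ ok → permitted
maf — σ1 onset /m/, coda /f/ ok → permitted
vjov.dnluj — σ1 onset /vj/ (2→5 rises), coda /v/ ok; σ2 onset /dnl/ (1→3→4 rises), coda /j/ ok → permitted
bmjuv — σ1 onset /bmj/ (1→3→5 rises), coda /v/ ok → permitted
njund — σ1 onset /nj/ (3→5 rises), coda /nd/ (2C) ok → permitted
vbov — violates constraint 3: syllable 1 onset /vb/: /v/ (fricative, 2) → /b/ (stop, 1) does not rise → not permitted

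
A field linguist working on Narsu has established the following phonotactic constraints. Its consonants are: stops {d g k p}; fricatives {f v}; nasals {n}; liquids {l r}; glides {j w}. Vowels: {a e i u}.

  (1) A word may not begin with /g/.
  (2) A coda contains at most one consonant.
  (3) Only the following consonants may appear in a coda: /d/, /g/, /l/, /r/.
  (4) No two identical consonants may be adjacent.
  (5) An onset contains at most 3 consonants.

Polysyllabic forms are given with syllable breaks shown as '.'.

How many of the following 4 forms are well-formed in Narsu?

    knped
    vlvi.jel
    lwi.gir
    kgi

4

knped — σ1 onset /knp/ (3C), coda /d/ ok → well-formed
vlvi.jel — σ1 onset /vlv/ (3C), coda /∅/ ok; σ2 onset /j/, coda /l/ ok → well-formed
lwi.gir — σ1 onset /lw/ (2C), coda /∅/ ok; σ2 onset /g/, coda /r/ ok → well-formed
kgi — σ1 onset /kg/ (2C), coda /∅/ ok → well-formed
Well-formed: knped, vlvi.jel, lwi.gir, kgi → 4.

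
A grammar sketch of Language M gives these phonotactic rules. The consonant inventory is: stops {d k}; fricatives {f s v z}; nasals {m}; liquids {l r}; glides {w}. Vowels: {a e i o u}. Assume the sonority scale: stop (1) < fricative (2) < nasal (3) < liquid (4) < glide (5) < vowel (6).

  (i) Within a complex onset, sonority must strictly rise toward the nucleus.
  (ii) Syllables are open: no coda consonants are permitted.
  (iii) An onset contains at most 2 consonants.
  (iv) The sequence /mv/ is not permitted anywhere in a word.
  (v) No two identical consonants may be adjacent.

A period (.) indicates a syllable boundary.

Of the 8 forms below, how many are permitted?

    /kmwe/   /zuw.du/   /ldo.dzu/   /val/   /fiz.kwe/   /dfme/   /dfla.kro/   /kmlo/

0

/kmwe/ — violates constraint (iii): syllable 1 onset /kmw/ has 3 consonants (> 2) → not permitted
/zuw.du/ — violates constraint (ii): syllable 1 coda /w/ has 1 consonant (> 0) → not permitted
/ldo.dzu/ — violates constraint (i): syllable 1 onset /ld/: /l/ (liquid, 4) → /d/ (stop, 1) does not rise → not permitted
/val/ — violates constraint (ii): syllable 1 coda /l/ has 1 consonant (> 0) → not permitted
/fiz.kwe/ — violates constraint (ii): syllable 1 coda /z/ has 1 consonant (> 0) → not permitted
/dfme/ — violates constraint (iii): syllable 1 onset /dfm/ has 3 consonants (> 2) → not permitted
/dfla.kro/ — violates constraint (iii): syllable 1 onset /dfl/ has 3 consonants (> 2) → not permitted
/kmlo/ — violates constraint (iii): syllable 1 onset /kml/ has 3 consonants (> 2) → not permitted
No form is permitted → 0.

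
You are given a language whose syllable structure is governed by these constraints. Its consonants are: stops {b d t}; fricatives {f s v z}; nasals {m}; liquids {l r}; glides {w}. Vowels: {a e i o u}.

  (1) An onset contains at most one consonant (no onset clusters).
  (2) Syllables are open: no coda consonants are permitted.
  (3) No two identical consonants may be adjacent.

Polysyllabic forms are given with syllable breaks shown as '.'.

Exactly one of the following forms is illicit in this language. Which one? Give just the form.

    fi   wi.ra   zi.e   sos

fi — σ1 onset /f/, coda /∅/ ok → licit
wi.ra — σ1 onset /w/, coda /∅/ ok; σ2 onset /r/, coda /∅/ ok → licit
zi.e — σ1 onset /z/, coda /∅/ ok; σ2 onset /∅/, coda /∅/ ok → licit
sos — violates constraint 2: syllable 1 coda /s/ has 1 consonant (> 0) → illicit

sos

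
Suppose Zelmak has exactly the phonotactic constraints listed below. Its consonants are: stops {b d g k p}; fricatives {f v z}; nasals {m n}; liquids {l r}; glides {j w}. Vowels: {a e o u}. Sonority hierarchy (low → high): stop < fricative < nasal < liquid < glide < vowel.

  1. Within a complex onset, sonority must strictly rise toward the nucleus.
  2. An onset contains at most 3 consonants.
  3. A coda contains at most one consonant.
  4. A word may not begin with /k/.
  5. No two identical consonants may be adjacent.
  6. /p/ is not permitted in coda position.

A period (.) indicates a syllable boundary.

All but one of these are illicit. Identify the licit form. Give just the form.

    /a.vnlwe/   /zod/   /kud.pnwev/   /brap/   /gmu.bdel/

/zod/

/a.vnlwe/ — violates constraint 2: syllable 2 onset /vnlw/ has 4 consonants (> 3) → illicit
/zod/ — σ1 onset /z/, coda /d/ ok → licit
/kud.pnwev/ — violates constraint 4: word begins with /k/ → illicit
/brap/ — violates constraint 6: syllable 1 coda contains /p/ → illicit
/gmu.bdel/ — violates constraint 1: syllable 2 onset /bd/: /b/ (stop, 1) → /d/ (stop, 1) does not rise → illicit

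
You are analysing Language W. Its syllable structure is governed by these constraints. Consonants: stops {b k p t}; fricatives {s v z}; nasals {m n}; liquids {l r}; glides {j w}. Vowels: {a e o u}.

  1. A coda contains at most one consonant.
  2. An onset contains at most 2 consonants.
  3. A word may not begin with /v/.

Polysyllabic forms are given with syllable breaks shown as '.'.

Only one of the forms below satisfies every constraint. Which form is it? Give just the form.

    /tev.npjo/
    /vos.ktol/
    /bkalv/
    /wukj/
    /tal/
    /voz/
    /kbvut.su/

/tev.npjo/ — violates constraint 2: syllable 2 onset /npj/ has 3 consonants (> 2) → ill-formed
/vos.ktol/ — violates constraint 3: word begins with /v/ → ill-formed
/bkalv/ — violates constraint 1: syllable 1 coda /lv/ has 2 consonants (> 1) → ill-formed
/wukj/ — violates constraint 1: syllable 1 coda /kj/ has 2 consonants (> 1) → ill-formed
/tal/ — σ1 onset /t/, coda /l/ ok → well-formed
/voz/ — violates constraint 3: word begins with /v/ → ill-formed
/kbvut.su/ — violates constraint 2: syllable 1 onset /kbv/ has 3 consonants (> 2) → ill-formed

/tal/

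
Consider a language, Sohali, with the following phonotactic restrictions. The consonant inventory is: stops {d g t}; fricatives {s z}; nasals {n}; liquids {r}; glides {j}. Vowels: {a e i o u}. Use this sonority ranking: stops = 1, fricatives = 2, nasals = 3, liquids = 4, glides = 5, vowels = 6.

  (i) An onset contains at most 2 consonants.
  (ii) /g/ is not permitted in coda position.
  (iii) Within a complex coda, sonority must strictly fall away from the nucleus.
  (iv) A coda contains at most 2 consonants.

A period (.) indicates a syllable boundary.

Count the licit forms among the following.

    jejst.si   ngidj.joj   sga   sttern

1

jejst.si — violates constraint (iv): syllable 1 coda /jst/ has 3 consonants (> 2) → illicit
ngidj.joj — violates constraint (iii): syllable 1 coda /dj/: /d/ (stop, 1) → /j/ (glide, 5) does not fall → illicit
sga — σ1 onset /sg/ (2C), coda /∅/ ok → licit
sttern — violates constraint (i): syllable 1 onset /stt/ has 3 consonants (> 2) → illicit
Licit: sga → 1.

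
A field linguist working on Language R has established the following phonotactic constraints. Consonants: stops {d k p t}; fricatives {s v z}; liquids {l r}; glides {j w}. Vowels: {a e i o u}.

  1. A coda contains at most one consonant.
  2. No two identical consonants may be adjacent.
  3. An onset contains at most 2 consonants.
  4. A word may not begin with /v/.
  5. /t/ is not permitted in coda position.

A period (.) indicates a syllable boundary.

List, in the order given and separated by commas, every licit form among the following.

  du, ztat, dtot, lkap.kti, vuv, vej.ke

du — σ1 onset /d/, coda /∅/ ok → licit
ztat — violates constraint 5: syllable 1 coda contains /t/ → illicit
dtot — violates constraint 5: syllable 1 coda contains /t/ → illicit
lkap.kti — σ1 onset /lk/ (2C), coda /p/ ok; σ2 onset /kt/ (2C), coda /∅/ ok → licit
vuv — violates constraint 4: word begins with /v/ → illicit
vej.ke — violates constraint 4: word begins with /v/ → illicit

du, lkap.kti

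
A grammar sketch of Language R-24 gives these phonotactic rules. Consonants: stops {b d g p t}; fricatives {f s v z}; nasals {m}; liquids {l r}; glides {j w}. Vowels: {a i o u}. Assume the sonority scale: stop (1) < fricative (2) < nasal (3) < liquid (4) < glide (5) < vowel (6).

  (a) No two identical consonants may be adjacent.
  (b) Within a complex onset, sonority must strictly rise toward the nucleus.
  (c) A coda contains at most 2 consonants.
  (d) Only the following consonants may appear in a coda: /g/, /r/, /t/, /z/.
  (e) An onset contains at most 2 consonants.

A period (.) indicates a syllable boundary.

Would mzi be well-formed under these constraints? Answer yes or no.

mzi — violates constraint (b): syllable 1 onset /mz/: /m/ (nasal, 3) → /z/ (fricative, 2) does not rise → ill-formed

no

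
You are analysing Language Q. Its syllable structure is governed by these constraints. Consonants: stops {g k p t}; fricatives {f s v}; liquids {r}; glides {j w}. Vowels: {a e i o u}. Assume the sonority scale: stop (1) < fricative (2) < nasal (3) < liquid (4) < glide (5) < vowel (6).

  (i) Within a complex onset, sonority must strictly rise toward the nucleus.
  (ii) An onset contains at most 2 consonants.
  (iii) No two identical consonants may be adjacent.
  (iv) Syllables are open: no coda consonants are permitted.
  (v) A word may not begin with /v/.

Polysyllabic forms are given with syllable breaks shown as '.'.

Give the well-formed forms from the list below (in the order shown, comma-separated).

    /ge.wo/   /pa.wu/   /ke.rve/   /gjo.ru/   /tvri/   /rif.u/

/ge.wo/ — σ1 onset /g/, coda /∅/ ok; σ2 onset /w/, coda /∅/ ok → well-formed
/pa.wu/ — σ1 onset /p/, coda /∅/ ok; σ2 onset /w/, coda /∅/ ok → well-formed
/ke.rve/ — violates constraint (i): syllable 2 onset /rv/: /r/ (liquid, 4) → /v/ (fricative, 2) does not rise → ill-formed
/gjo.ru/ — σ1 onset /gj/ (1→5 rises), coda /∅/ ok; σ2 onset /r/, coda /∅/ ok → well-formed
/tvri/ — violates constraint (ii): syllable 1 onset /tvr/ has 3 consonants (> 2) → ill-formed
/rif.u/ — violates constraint (iv): syllable 1 coda /f/ has 1 consonant (> 0) → ill-formed

/ge.wo/, /pa.wu/, /gjo.ru/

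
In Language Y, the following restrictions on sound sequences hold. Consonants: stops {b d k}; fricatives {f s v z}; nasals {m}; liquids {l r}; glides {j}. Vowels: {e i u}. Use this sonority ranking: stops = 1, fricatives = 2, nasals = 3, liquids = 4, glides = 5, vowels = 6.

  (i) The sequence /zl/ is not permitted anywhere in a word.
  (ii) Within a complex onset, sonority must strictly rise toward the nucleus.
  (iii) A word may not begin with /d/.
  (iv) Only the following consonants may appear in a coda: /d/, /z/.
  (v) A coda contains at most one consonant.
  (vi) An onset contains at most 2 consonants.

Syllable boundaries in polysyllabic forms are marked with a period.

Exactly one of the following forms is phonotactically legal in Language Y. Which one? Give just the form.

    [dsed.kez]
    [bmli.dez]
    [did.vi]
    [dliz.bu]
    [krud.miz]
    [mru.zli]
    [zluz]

[dsed.kez] — violates constraint (iii): word begins with /d/ → phonotactically illegal
[bmli.dez] — violates constraint (vi): syllable 1 onset /bml/ has 3 consonants (> 2) → phonotactically illegal
[did.vi] — violates constraint (iii): word begins with /d/ → phonotactically illegal
[dliz.bu] — violates constraint (iii): word begins with /d/ → phonotactically illegal
[krud.miz] — σ1 onset /kr/ (1→4 rises), coda /d/ ok; σ2 onset /m/, coda /z/ ok → phonotactically legal
[mru.zli] — violates constraint (i): contains banned sequence /zl/ → phonotactically illegal
[zluz] — violates constraint (i): contains banned sequence /zl/ → phonotactically illegal

[krud.miz]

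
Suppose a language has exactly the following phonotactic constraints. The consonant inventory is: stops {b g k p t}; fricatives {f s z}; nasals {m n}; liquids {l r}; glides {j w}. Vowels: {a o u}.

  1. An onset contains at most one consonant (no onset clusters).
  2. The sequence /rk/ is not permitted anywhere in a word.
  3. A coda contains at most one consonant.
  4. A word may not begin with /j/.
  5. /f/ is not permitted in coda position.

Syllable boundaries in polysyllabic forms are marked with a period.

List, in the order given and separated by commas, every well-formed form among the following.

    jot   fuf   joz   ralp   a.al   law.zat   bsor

jot — violates constraint 4: word begins with /j/ → ill-formed
fuf — violates constraint 5: syllable 1 coda contains /f/ → ill-formed
joz — violates constraint 4: word begins with /j/ → ill-formed
ralp — violates constraint 3: syllable 1 coda /lp/ has 2 consonants (> 1) → ill-formed
a.al — σ1 onset /∅/, coda /∅/ ok; σ2 onset /∅/, coda /l/ ok → well-formed
law.zat — σ1 onset /l/, coda /w/ ok; σ2 onset /z/, coda /t/ ok → well-formed
bsor — violates constraint 1: syllable 1 onset /bs/ has 2 consonants (> 1) → ill-formed

a.al, law.zat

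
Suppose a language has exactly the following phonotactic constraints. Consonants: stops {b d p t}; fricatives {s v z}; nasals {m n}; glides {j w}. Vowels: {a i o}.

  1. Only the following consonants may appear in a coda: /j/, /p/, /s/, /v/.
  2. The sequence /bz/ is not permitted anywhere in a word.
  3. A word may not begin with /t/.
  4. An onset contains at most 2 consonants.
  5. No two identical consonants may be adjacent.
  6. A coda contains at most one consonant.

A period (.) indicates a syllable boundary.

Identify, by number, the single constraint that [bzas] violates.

[bzas]: contains banned sequence /bz/.
This is a violation of constraint 2: "The sequence /bz/ is not permitted anywhere in a word."
The remaining constraints (1, 3, 4, 5, 6) are satisfied.

2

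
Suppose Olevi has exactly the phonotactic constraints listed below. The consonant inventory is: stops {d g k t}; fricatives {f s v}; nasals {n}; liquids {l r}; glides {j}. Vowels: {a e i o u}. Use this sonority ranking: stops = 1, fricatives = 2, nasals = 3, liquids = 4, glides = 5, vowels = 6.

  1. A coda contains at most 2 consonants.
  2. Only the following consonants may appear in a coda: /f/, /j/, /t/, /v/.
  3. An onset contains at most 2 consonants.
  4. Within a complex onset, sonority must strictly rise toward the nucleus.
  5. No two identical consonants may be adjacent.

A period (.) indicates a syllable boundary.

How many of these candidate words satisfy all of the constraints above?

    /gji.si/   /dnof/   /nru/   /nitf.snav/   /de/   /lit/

/gji.si/ — σ1 onset /gj/ (1→5 rises), coda /∅/ ok; σ2 onset /s/, coda /∅/ ok → phonotactically legal
/dnof/ — σ1 onset /dn/ (1→3 rises), coda /f/ ok → phonotactically legal
/nru/ — σ1 onset /nr/ (3→4 rises), coda /∅/ ok → phonotactically legal
/nitf.snav/ — σ1 onset /n/, coda /tf/ (2C) ok; σ2 onset /sn/ (2→3 rises), coda /v/ ok → phonotactically legal
/de/ — σ1 onset /d/, coda /∅/ ok → phonotactically legal
/lit/ — σ1 onset /l/, coda /t/ ok → phonotactically legal
Phonotactically legal: /gji.si/, /dnof/, /nru/, /nitf.snav/, /de/, /lit/ → 6.

6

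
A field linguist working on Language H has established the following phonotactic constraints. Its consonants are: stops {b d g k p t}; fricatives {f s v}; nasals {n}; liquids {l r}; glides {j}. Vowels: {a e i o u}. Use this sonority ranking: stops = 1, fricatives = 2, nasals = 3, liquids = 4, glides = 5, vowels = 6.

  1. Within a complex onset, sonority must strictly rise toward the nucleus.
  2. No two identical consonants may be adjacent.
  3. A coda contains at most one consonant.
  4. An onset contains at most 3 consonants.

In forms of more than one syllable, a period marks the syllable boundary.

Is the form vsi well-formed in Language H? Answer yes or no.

vsi — violates constraint 1: syllable 1 onset /vs/: /v/ (fricative, 2) → /s/ (fricative, 2) does not rise → ill-formed

no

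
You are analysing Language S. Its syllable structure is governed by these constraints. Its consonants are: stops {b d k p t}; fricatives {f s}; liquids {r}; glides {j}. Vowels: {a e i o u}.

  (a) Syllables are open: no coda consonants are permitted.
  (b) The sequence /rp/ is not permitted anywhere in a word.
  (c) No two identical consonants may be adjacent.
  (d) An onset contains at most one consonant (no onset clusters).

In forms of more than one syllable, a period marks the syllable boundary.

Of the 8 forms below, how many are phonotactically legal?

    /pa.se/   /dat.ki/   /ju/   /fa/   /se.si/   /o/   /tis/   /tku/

5

/pa.se/ — σ1 onset /p/, coda /∅/ ok; σ2 onset /s/, coda /∅/ ok → phonotactically legal
/dat.ki/ — violates constraint (a): syllable 1 coda /t/ has 1 consonant (> 0) → phonotactically illegal
/ju/ — σ1 onset /j/, coda /∅/ ok → phonotactically legal
/fa/ — σ1 onset /f/, coda /∅/ ok → phonotactically legal
/se.si/ — σ1 onset /s/, coda /∅/ ok; σ2 onset /s/, coda /∅/ ok → phonotactically legal
/o/ — σ1 onset /∅/, coda /∅/ ok → phonotactically legal
/tis/ — violates constraint (a): syllable 1 coda /s/ has 1 consonant (> 0) → phonotactically illegal
/tku/ — violates constraint (d): syllable 1 onset /tk/ has 2 consonants (> 1) → phonotactically illegal
Phonotactically legal: /pa.se/, /ju/, /fa/, /se.si/, /o/ → 5.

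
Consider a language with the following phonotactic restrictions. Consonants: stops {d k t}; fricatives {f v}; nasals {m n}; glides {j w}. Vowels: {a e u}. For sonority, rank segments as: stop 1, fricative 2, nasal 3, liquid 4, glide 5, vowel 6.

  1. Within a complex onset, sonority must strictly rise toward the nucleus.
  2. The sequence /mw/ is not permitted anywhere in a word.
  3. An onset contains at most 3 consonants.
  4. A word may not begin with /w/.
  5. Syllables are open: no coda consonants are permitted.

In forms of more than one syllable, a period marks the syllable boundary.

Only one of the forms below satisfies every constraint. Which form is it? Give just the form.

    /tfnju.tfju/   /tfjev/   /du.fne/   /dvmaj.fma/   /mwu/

/tfnju.tfju/ — violates constraint 3: syllable 1 onset /tfnj/ has 4 consonants (> 3) → ill-formed
/tfjev/ — violates constraint 5: syllable 1 coda /v/ has 1 consonant (> 0) → ill-formed
/du.fne/ — σ1 onset /d/, coda /∅/ ok; σ2 onset /fn/ (2→3 rises), coda /∅/ ok → well-formed
/dvmaj.fma/ — violates constraint 5: syllable 1 coda /j/ has 1 consonant (> 0) → ill-formed
/mwu/ — violates constraint 2: contains banned sequence /mw/ → ill-formed

/du.fne/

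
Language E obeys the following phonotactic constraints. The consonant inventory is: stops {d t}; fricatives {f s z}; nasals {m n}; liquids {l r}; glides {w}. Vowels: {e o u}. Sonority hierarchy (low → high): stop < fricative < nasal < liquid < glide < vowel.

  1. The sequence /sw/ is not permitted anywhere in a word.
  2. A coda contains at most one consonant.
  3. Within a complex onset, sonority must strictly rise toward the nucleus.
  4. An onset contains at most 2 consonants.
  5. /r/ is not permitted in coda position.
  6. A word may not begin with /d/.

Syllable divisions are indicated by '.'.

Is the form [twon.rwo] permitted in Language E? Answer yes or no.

yes

[twon.rwo] — σ1 onset /tw/ (1→5 rises), coda /n/ ok; σ2 onset /rw/ (4→5 rises), coda /∅/ ok → permitted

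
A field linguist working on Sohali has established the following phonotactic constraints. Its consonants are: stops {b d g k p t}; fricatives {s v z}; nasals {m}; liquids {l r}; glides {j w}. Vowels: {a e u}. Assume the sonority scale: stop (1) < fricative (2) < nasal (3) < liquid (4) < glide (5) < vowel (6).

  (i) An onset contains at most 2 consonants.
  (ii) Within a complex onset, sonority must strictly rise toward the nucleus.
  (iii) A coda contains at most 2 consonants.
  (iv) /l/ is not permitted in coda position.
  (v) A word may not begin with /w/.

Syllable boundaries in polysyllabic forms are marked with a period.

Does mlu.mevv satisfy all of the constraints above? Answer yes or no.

mlu.mevv — σ1 onset /ml/ (3→4 rises), coda /∅/ ok; σ2 onset /m/, coda /vv/ (2C) ok → licit

yes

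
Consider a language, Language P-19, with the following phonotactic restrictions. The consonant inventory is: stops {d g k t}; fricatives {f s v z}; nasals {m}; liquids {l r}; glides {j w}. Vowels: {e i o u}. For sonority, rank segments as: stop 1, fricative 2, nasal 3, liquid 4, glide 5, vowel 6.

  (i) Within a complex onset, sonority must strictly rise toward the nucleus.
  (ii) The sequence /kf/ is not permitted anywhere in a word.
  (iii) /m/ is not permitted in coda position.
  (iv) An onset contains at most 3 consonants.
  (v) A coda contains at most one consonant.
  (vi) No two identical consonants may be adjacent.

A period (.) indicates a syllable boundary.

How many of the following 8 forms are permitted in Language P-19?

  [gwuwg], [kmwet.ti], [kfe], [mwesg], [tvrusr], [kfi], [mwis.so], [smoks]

[gwuwg] — violates constraint (v): syllable 1 coda /wg/ has 2 consonants (> 1) → not permitted
[kmwet.ti] — violates constraint (vi): adjacent identical consonants /tt/ → not permitted
[kfe] — violates constraint (ii): contains banned sequence /kf/ → not permitted
[mwesg] — violates constraint (v): syllable 1 coda /sg/ has 2 consonants (> 1) → not permitted
[tvrusr] — violates constraint (v): syllable 1 coda /sr/ has 2 consonants (> 1) → not permitted
[kfi] — violates constraint (ii): contains banned sequence /kf/ → not permitted
[mwis.so] — violates constraint (vi): adjacent identical consonants /ss/ → not permitted
[smoks] — violates constraint (v): syllable 1 coda /ks/ has 2 consonants (> 1) → not permitted
No form is permitted → 0.

0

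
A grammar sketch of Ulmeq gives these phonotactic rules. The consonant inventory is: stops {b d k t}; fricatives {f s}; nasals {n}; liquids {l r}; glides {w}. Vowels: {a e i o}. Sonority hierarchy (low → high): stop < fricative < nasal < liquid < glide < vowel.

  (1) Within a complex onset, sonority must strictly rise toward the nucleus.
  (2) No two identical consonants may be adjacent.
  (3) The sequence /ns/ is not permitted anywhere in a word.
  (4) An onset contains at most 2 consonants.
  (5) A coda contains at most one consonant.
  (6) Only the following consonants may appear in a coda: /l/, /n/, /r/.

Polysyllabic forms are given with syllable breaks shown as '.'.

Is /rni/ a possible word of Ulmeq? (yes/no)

no

/rni/ — violates constraint 1: syllable 1 onset /rn/: /r/ (liquid, 4) → /n/ (nasal, 3) does not rise → not permitted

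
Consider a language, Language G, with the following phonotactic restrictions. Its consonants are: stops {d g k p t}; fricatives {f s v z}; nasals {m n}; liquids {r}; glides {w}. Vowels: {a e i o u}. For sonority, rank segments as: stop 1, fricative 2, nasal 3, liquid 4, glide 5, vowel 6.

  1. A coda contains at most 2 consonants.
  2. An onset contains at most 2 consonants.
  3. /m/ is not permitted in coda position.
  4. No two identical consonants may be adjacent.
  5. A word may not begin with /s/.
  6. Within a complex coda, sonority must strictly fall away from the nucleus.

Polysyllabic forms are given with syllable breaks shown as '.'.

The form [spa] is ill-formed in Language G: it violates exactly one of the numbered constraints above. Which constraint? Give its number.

[spa]: word begins with /s/.
This is a violation of constraint 5: "A word may not begin with /s/."
The remaining constraints (1, 2, 3, 4, 6) are satisfied.

5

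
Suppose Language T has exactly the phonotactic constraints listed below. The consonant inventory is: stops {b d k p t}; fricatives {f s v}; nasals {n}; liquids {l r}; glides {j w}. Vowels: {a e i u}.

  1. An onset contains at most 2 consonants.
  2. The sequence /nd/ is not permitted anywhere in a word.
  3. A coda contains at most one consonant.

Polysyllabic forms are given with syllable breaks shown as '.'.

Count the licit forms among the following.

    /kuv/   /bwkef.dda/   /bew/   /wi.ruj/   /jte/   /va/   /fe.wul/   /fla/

/kuv/ — σ1 onset /k/, coda /v/ ok → licit
/bwkef.dda/ — violates constraint 1: syllable 1 onset /bwk/ has 3 consonants (> 2) → illicit
/bew/ — σ1 onset /b/, coda /w/ ok → licit
/wi.ruj/ — σ1 onset /w/, coda /∅/ ok; σ2 onset /r/, coda /j/ ok → licit
/jte/ — σ1 onset /jt/ (2C), coda /∅/ ok → licit
/va/ — σ1 onset /v/, coda /∅/ ok → licit
/fe.wul/ — σ1 onset /f/, coda /∅/ ok; σ2 onset /w/, coda /l/ ok → licit
/fla/ — σ1 onset /fl/ (2C), coda /∅/ ok → licit
Licit: /kuv/, /bew/, /wi.ruj/, /jte/, /va/, /fe.wul/, /fla/ → 7.

7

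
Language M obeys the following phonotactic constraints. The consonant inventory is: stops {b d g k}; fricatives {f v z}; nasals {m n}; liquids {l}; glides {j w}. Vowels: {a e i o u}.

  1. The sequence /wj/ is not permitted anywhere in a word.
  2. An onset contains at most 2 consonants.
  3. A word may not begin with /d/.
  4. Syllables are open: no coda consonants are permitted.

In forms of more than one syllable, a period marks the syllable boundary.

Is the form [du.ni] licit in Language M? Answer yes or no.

[du.ni] — violates constraint 3: word begins with /d/ → illicit

no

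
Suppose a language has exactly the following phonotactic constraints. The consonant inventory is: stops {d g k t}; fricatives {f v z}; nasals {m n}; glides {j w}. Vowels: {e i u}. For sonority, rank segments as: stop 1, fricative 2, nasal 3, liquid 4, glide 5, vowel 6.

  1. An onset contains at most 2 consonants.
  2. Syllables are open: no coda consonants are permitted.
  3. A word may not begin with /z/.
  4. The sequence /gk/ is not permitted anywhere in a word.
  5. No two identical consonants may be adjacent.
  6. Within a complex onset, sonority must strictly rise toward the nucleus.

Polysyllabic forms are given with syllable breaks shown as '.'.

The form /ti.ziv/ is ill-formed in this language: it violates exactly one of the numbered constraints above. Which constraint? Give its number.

2

/ti.ziv/: syllable 2 coda /v/ has 1 consonant (> 0).
This is a violation of constraint 2: "Syllables are open: no coda consonants are permitted."
The remaining constraints (1, 3, 4, 5, 6) are satisfied.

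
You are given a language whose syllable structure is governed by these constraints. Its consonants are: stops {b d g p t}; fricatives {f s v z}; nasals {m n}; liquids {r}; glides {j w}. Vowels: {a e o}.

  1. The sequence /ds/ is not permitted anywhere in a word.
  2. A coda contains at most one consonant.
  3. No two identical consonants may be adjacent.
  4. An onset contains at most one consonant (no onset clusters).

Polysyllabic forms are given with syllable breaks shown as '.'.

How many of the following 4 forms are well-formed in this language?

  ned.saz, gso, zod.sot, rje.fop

ned.saz — violates constraint 1: contains banned sequence /ds/ → ill-formed
gso — violates constraint 4: syllable 1 onset /gs/ has 2 consonants (> 1) → ill-formed
zod.sot — violates constraint 1: contains banned sequence /ds/ → ill-formed
rje.fop — violates constraint 4: syllable 1 onset /rj/ has 2 consonants (> 1) → ill-formed
No form is well-formed → 0.

0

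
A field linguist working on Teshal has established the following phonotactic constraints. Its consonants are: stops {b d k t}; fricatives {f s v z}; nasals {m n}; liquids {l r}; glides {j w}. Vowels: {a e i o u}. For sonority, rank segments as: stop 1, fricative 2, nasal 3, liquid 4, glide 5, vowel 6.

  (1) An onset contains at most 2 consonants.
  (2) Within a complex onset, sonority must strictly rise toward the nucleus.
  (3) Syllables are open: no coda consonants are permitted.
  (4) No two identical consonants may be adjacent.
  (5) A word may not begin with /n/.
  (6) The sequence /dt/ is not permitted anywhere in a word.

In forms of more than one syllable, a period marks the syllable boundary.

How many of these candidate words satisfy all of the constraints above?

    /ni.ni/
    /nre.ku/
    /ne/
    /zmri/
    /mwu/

/ni.ni/ — violates constraint 5: word begins with /n/ → ill-formed
/nre.ku/ — violates constraint 5: word begins with /n/ → ill-formed
/ne/ — violates constraint 5: word begins with /n/ → ill-formed
/zmri/ — violates constraint 1: syllable 1 onset /zmr/ has 3 consonants (> 2) → ill-formed
/mwu/ — σ1 onset /mw/ (3→5 rises), coda /∅/ ok → well-formed
Well-formed: /mwu/ → 1.

1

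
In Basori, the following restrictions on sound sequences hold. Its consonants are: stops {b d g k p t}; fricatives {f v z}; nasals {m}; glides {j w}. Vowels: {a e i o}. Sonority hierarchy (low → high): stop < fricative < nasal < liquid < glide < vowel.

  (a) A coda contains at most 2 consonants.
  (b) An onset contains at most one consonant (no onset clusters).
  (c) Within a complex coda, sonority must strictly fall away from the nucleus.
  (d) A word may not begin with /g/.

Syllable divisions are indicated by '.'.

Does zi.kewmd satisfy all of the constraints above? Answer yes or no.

zi.kewmd — violates constraint (a): syllable 2 coda /wmd/ has 3 consonants (> 2) → illicit

no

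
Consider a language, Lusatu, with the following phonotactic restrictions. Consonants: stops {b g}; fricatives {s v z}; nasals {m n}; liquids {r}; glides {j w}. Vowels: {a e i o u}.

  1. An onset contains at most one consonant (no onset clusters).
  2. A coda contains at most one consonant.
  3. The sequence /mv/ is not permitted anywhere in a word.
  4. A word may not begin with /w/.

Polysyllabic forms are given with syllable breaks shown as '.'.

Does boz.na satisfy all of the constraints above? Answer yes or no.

yes

boz.na — σ1 onset /b/, coda /z/ ok; σ2 onset /n/, coda /∅/ ok → permitted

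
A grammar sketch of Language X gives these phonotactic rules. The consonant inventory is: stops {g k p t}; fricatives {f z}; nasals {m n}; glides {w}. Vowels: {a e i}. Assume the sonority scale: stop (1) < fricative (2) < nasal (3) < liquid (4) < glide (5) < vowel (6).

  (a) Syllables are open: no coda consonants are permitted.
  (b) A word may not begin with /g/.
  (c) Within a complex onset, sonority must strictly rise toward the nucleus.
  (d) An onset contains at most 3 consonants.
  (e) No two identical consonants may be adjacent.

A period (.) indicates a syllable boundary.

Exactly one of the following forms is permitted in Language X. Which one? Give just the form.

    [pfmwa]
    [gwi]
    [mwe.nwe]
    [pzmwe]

[pfmwa] — violates constraint (d): syllable 1 onset /pfmw/ has 4 consonants (> 3) → not permitted
[gwi] — violates constraint (b): word begins with /g/ → not permitted
[mwe.nwe] — σ1 onset /mw/ (3→5 rises), coda /∅/ ok; σ2 onset /nw/ (3→5 rises), coda /∅/ ok → permitted
[pzmwe] — violates constraint (d): syllable 1 onset /pzmw/ has 4 consonants (> 3) → not permitted

[mwe.nwe]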